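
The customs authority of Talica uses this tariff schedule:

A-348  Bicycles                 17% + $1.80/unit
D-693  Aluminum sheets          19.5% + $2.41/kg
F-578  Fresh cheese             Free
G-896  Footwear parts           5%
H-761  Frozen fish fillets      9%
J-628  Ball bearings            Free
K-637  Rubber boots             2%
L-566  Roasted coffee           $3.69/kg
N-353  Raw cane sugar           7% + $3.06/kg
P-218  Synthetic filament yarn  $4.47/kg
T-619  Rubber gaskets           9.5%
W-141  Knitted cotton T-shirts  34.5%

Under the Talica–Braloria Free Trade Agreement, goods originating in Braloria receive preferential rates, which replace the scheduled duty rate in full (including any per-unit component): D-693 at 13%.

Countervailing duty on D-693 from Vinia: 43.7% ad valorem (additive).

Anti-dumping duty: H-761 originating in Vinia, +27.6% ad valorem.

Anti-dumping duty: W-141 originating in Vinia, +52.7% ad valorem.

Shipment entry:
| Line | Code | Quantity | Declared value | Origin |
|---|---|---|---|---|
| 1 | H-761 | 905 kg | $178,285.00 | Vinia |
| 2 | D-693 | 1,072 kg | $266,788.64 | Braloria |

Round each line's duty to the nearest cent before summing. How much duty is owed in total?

Line 1 (H-761, Vinia, 905 kg, $178,285.00):
Base rate for H-761 is 9%.
Additional duty on H-761 from Vinia: +27.6%. Applied ad valorem rate: 9% + 27.6% = 36.6%.
Duty = $178,285.00 × 36.6% = $65,252.31.
Line 2 (D-693, Braloria, 1,072 kg, $266,788.64):
Base rate for D-693 is 19.5% + $2.41/kg.
Origin Braloria qualifies under the Talica–Braloria agreement and D-693 is covered: preferential rate 13% applies instead.
The additional-duty order on D-693 targets Vinia, not Braloria; it does not apply.
Duty = $266,788.64 × 13% = $34,682.52.
Total = $65,252.31 + $34,682.52 = $99,934.83.

$99,934.83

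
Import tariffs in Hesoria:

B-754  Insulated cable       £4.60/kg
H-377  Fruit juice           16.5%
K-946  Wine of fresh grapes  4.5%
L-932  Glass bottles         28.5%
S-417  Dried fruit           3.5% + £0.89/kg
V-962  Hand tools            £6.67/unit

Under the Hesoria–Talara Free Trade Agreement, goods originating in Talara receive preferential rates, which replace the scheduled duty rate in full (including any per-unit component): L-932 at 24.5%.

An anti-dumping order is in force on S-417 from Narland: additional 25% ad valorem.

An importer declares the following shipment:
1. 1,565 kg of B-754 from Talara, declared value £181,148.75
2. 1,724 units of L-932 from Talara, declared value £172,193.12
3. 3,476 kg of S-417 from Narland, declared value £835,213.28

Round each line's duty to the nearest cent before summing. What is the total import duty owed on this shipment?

£290,515.73

Line 1 (B-754, Talara, 1,565 kg, £181,148.75):
Base rate for B-754 is £4.60/kg.
Origin Talara is the FTA partner but B-754 is not on the preference list; base rate stands.
Duty = 1,565 × £4.60 = £7,199.00.
Line 2 (L-932, Talara, 1,724 units, £172,193.12):
Base rate for L-932 is 28.5%.
Origin Talara qualifies under the Hesoria–Talara agreement and L-932 is covered: preferential rate 24.5% applies instead.
Duty = £172,193.12 × 24.5% = £42,187.31.
Line 3 (S-417, Narland, 3,476 kg, £835,213.28):
Base rate for S-417 is 3.5% + £0.89/kg.
Additional duty on S-417 from Narland: +25%. Applied ad valorem rate: 3.5% + 25% = 28.5%.
Duty = £835,213.28 × 28.5% + 3,476 × £0.89 = £241,129.42.
Total = £7,199.00 + £42,187.31 + £241,129.42 = £290,515.73.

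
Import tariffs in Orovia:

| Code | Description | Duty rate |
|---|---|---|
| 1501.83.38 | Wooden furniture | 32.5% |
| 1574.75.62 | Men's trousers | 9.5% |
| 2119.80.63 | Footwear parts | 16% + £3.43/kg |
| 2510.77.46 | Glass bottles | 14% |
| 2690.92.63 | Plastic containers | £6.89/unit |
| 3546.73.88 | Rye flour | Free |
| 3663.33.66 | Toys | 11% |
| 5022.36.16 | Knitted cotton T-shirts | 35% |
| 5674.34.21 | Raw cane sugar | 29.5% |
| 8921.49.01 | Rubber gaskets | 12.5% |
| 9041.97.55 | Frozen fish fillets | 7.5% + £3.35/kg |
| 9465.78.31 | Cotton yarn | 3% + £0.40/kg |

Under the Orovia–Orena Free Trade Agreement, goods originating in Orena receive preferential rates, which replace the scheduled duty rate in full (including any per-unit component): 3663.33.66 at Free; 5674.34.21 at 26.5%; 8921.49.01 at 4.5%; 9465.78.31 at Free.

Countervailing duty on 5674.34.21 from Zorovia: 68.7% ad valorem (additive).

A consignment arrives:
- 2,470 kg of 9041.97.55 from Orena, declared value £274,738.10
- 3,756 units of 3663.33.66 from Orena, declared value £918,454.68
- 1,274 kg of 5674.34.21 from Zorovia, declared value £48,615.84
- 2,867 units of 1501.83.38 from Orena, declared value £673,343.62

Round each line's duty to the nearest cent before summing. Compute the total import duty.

Line 1 (9041.97.55, Orena, 2,470 kg, £274,738.10):
Base rate for 9041.97.55 is 7.5% + £3.35/kg.
Origin Orena is the FTA partner but 9041.97.55 is not on the preference list; base rate stands.
Duty = £274,738.10 × 7.5% + 2,470 × £3.35 = £28,879.86.
Line 2 (3663.33.66, Orena, 3,756 units, £918,454.68):
Base rate for 3663.33.66 is 11%.
Origin Orena qualifies under the Orovia–Orena agreement and 3663.33.66 is covered: preferential rate Free applies instead.
Duty = £918,454.68 × 0% = £0.00.
Line 3 (5674.34.21, Zorovia, 1,274 kg, £48,615.84):
Base rate for 5674.34.21 is 29.5%.
5674.34.21 has an FTA preferential rate, but origin Zorovia is not Orena; base rate stands.
Additional duty on 5674.34.21 from Zorovia: +68.7%. Applied ad valorem rate: 29.5% + 68.7% = 98.2%.
Duty = £48,615.84 × 98.2% = £47,740.75.
Line 4 (1501.83.38, Orena, 2,867 units, £673,343.62):
Base rate for 1501.83.38 is 32.5%.
Origin Orena is the FTA partner but 1501.83.38 is not on the preference list; base rate stands.
Duty = £673,343.62 × 32.5% = £218,836.68.
Total = £28,879.86 + £0.00 + £47,740.75 + £218,836.68 = £295,457.29.

£295,457.29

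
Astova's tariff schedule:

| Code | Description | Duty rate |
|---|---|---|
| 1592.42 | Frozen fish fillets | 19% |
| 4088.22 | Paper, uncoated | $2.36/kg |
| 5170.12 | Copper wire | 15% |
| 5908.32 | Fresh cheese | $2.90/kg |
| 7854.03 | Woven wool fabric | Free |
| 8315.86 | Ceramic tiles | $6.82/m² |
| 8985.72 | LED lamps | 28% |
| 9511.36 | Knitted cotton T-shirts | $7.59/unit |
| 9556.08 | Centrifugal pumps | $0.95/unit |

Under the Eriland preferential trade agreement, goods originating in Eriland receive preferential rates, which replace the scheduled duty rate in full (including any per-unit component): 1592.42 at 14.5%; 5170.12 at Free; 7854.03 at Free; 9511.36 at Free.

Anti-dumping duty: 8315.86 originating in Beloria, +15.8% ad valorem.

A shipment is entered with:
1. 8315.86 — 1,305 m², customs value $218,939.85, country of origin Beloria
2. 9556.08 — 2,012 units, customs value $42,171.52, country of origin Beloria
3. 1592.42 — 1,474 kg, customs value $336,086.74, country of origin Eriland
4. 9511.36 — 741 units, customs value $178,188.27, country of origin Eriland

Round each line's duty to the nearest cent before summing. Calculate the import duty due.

$94,136.58

Line 1 (8315.86, Beloria, 1,305 m², $218,939.85):
Base rate for 8315.86 is $6.82/m².
Additional duty on 8315.86 from Beloria: +15.8% ad valorem. Applied ad valorem rate = 15.8%.
Duty = $218,939.85 × 15.8% + 1,305 × $6.82 = $43,492.60.
Line 2 (9556.08, Beloria, 2,012 units, $42,171.52):
Base rate for 9556.08 is $0.95/unit.
Duty = 2,012 × $0.95 = $1,911.40.
Line 3 (1592.42, Eriland, 1,474 kg, $336,086.74):
Base rate for 1592.42 is 19%.
Origin Eriland qualifies under the Astova–Eriland agreement and 1592.42 is covered: preferential rate 14.5% applies instead.
Duty = $336,086.74 × 14.5% = $48,732.58.
Line 4 (9511.36, Eriland, 741 units, $178,188.27):
Base rate for 9511.36 is $7.59/unit.
Origin Eriland qualifies under the Astova–Eriland agreement and 9511.36 is covered: preferential rate Free applies instead.
Duty = $178,188.27 × 0% = $0.00.
Total = $43,492.60 + $1,911.40 + $48,732.58 + $0.00 = $94,136.58.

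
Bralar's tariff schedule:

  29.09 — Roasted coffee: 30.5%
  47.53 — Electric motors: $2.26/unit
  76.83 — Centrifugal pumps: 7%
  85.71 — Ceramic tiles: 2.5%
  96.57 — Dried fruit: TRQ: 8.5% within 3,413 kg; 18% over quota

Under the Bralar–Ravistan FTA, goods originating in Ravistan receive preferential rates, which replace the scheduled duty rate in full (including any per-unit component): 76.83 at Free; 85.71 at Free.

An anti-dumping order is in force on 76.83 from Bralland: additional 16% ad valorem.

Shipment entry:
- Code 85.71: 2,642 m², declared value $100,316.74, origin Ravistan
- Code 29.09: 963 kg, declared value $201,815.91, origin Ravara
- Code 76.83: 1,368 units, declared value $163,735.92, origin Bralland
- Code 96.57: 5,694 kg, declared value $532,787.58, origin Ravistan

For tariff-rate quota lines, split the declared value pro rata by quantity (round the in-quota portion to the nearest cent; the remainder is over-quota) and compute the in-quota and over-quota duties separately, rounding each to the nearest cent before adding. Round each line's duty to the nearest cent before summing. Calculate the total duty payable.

Line 1 (85.71, Ravistan, 2,642 m², $100,316.74):
Base rate for 85.71 is 2.5%.
Origin Ravistan qualifies under the Bralar–Ravistan agreement and 85.71 is covered: preferential rate Free applies instead.
Duty = $100,316.74 × 0% = $0.00.
Line 2 (29.09, Ravara, 963 kg, $201,815.91):
Base rate for 29.09 is 30.5%.
Duty = $201,815.91 × 30.5% = $61,553.85.
Line 3 (76.83, Bralland, 1,368 units, $163,735.92):
Base rate for 76.83 is 7%.
76.83 has an FTA preferential rate, but origin Bralland is not Ravistan; base rate stands.
Additional duty on 76.83 from Bralland: +16%. Applied ad valorem rate: 7% + 16% = 23%.
Duty = $163,735.92 × 23% = $37,659.26.
Line 4 (96.57, Ravistan, 5,694 kg, $532,787.58):
Code 96.57 is under a tariff-rate quota (threshold 3,413 kg). In-quota: 3,413 kg at 8.5%; over-quota: 2,281 kg at 18%.
Pro-rata value split: in-quota = $532,787.58 × 3,413/5,694 = $319,354.41; over-quota = $532,787.58 − $319,354.41 = $213,433.17.
In-quota duty = $319,354.41 × 8.5% = $27,145.12. Over-quota duty = $213,433.17 × 18% = $38,417.97.
Line duty = $27,145.12 + $38,417.97 = $65,563.09.
Total = $0.00 + $61,553.85 + $37,659.26 + $65,563.09 = $164,776.20.

$164,776.20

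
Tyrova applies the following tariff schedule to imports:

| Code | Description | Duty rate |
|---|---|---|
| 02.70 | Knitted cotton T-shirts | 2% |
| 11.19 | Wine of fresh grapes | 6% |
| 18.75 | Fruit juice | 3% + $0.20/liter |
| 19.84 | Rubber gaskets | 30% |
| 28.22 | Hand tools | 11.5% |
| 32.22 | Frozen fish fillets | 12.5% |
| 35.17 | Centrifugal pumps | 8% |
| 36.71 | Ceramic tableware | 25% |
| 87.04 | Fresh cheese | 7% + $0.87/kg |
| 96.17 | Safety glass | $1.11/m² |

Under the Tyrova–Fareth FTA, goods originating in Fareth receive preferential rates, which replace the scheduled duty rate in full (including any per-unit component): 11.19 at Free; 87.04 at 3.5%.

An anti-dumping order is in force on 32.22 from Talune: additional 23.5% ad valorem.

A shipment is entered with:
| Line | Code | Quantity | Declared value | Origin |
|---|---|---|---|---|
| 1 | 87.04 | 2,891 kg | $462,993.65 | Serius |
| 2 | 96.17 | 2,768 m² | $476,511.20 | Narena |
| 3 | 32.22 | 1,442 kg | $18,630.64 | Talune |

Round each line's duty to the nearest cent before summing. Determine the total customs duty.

$44,704.24

Line 1 (87.04, Serius, 2,891 kg, $462,993.65):
Base rate for 87.04 is 7% + $0.87/kg.
87.04 has an FTA preferential rate, but origin Serius is not Fareth; base rate stands.
Duty = $462,993.65 × 7% + 2,891 × $0.87 = $34,924.73.
Line 2 (96.17, Narena, 2,768 m², $476,511.20):
Base rate for 96.17 is $1.11/m².
Duty = 2,768 × $1.11 = $3,072.48.
Line 3 (32.22, Talune, 1,442 kg, $18,630.64):
Base rate for 32.22 is 12.5%.
Additional duty on 32.22 from Talune: +23.5%. Applied ad valorem rate: 12.5% + 23.5% = 36%.
Duty = $18,630.64 × 36% = $6,707.03.
Total = $34,924.73 + $3,072.48 + $6,707.03 = $44,704.24.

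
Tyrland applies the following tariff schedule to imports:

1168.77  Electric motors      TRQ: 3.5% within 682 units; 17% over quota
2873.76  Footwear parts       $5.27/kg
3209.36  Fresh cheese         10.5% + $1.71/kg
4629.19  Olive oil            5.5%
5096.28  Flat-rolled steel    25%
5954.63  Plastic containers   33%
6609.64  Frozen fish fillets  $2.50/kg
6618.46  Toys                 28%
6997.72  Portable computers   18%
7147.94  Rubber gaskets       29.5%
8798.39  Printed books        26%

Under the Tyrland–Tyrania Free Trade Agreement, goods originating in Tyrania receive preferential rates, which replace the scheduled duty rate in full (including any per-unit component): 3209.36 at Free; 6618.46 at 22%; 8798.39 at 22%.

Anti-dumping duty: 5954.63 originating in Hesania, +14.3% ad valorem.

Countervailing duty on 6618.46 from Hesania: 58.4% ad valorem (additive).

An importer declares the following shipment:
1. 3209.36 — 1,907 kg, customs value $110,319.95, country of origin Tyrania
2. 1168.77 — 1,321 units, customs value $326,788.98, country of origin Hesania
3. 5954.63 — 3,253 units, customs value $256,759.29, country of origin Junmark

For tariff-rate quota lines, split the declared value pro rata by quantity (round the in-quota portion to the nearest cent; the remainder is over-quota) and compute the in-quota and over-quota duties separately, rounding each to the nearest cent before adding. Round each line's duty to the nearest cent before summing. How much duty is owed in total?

Line 1 (3209.36, Tyrania, 1,907 kg, $110,319.95):
Base rate for 3209.36 is 10.5% + $1.71/kg.
Origin Tyrania qualifies under the Tyrland–Tyrania agreement and 3209.36 is covered: preferential rate Free applies instead.
Duty = $110,319.95 × 0% = $0.00.
Line 2 (1168.77, Hesania, 1,321 units, $326,788.98):
Code 1168.77 is under a tariff-rate quota (threshold 682 units). In-quota: 682 units at 3.5%; over-quota: 639 units at 17%.
Pro-rata value split: in-quota = $326,788.98 × 682/1,321 = $168,713.16; over-quota = $326,788.98 − $168,713.16 = $158,075.82.
In-quota duty = $168,713.16 × 3.5% = $5,904.96. Over-quota duty = $158,075.82 × 17% = $26,872.89.
Line duty = $5,904.96 + $26,872.89 = $32,777.85.
Line 3 (5954.63, Junmark, 3,253 units, $256,759.29):
Base rate for 5954.63 is 33%.
The additional-duty order on 5954.63 targets Hesania, not Junmark; it does not apply.
Duty = $256,759.29 × 33% = $84,730.57.
Total = $0.00 + $32,777.85 + $84,730.57 = $117,508.42.

$117,508.42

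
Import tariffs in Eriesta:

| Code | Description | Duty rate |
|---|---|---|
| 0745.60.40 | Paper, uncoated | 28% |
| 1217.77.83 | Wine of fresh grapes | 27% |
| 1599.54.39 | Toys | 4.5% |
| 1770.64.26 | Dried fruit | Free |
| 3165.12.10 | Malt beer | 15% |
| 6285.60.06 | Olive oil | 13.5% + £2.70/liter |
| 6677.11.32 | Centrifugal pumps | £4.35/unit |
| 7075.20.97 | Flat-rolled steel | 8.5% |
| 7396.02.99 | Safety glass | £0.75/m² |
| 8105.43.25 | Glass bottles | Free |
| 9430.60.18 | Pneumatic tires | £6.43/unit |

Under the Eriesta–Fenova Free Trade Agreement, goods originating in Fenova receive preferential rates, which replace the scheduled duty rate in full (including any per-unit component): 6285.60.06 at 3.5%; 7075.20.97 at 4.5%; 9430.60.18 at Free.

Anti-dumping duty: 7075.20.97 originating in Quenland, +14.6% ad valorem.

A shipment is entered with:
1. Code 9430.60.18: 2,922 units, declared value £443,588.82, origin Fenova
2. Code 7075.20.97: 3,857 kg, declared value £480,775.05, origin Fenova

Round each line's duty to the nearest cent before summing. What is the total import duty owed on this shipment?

£21,634.88

Line 1 (9430.60.18, Fenova, 2,922 units, £443,588.82):
Base rate for 9430.60.18 is £6.43/unit.
Origin Fenova qualifies under the Eriesta–Fenova agreement and 9430.60.18 is covered: preferential rate Free applies instead.
Duty = £443,588.82 × 0% = £0.00.
Line 2 (7075.20.97, Fenova, 3,857 kg, £480,775.05):
Base rate for 7075.20.97 is 8.5%.
Origin Fenova qualifies under the Eriesta–Fenova agreement and 7075.20.97 is covered: preferential rate 4.5% applies instead.
The additional-duty order on 7075.20.97 targets Quenland, not Fenova; it does not apply.
Duty = £480,775.05 × 4.5% = £21,634.88.
Total = £0.00 + £21,634.88 = £21,634.88.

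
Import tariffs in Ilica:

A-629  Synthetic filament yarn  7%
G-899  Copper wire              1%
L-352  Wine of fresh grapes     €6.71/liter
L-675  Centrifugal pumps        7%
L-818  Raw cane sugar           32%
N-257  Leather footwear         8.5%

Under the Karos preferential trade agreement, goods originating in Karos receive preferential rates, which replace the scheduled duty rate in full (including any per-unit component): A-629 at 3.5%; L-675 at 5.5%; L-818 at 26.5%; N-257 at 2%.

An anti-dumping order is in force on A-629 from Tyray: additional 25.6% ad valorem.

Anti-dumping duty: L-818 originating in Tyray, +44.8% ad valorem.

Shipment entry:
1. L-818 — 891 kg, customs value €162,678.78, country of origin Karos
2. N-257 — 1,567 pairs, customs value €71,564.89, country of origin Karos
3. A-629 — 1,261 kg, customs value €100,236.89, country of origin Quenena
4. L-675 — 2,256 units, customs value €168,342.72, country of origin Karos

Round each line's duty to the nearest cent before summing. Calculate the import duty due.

€60,816.61

Line 1 (L-818, Karos, 891 kg, €162,678.78):
Base rate for L-818 is 32%.
Origin Karos qualifies under the Ilica–Karos agreement and L-818 is covered: preferential rate 26.5% applies instead.
The additional-duty order on L-818 targets Tyray, not Karos; it does not apply.
Duty = €162,678.78 × 26.5% = €43,109.88.
Line 2 (N-257, Karos, 1,567 pairs, €71,564.89):
Base rate for N-257 is 8.5%.
Origin Karos qualifies under the Ilica–Karos agreement and N-257 is covered: preferential rate 2% applies instead.
Duty = €71,564.89 × 2% = €1,431.30.
Line 3 (A-629, Quenena, 1,261 kg, €100,236.89):
Base rate for A-629 is 7%.
A-629 has an FTA preferential rate, but origin Quenena is not Karos; base rate stands.
The additional-duty order on A-629 targets Tyray, not Quenena; it does not apply.
Duty = €100,236.89 × 7% = €7,016.58.
Line 4 (L-675, Karos, 2,256 units, €168,342.72):
Base rate for L-675 is 7%.
Origin Karos qualifies under the Ilica–Karos agreement and L-675 is covered: preferential rate 5.5% applies instead.
Duty = €168,342.72 × 5.5% = €9,258.85.
Total = €43,109.88 + €1,431.30 + €7,016.58 + €9,258.85 = €60,816.61.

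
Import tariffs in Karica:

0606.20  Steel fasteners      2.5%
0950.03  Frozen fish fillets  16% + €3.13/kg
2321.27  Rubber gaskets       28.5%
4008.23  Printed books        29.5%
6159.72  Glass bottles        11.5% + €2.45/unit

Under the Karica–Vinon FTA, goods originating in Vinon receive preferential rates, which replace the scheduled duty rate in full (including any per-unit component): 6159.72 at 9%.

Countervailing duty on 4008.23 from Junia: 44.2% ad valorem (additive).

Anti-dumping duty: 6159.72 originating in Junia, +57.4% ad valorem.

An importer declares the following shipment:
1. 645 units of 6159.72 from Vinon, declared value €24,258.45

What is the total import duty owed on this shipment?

Line 1 (6159.72, Vinon, 645 units, €24,258.45):
Base rate for 6159.72 is 11.5% + €2.45/unit.
Origin Vinon qualifies under the Karica–Vinon agreement and 6159.72 is covered: preferential rate 9% applies instead.
The additional-duty order on 6159.72 targets Junia, not Vinon; it does not apply.
Duty = €24,258.45 × 9% = €2,183.26.

€2,183.26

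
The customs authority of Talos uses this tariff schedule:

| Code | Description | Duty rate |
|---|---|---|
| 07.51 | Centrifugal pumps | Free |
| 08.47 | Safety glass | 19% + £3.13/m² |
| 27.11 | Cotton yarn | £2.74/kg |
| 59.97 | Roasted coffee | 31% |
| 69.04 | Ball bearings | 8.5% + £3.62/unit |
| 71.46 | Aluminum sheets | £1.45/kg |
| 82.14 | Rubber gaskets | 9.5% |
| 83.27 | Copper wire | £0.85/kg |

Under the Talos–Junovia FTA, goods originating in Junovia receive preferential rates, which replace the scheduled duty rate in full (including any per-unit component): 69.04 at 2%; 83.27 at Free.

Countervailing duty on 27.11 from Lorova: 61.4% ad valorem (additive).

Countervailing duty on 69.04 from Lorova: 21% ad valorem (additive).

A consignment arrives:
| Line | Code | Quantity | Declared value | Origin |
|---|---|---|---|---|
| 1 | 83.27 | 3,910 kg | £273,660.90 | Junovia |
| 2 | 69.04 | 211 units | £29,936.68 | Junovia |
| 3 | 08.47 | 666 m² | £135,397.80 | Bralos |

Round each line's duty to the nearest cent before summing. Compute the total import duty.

£28,408.89

Line 1 (83.27, Junovia, 3,910 kg, £273,660.90):
Base rate for 83.27 is £0.85/kg.
Origin Junovia qualifies under the Talos–Junovia agreement and 83.27 is covered: preferential rate Free applies instead.
Duty = £273,660.90 × 0% = £0.00.
Line 2 (69.04, Junovia, 211 units, £29,936.68):
Base rate for 69.04 is 8.5% + £3.62/unit.
Origin Junovia qualifies under the Talos–Junovia agreement and 69.04 is covered: preferential rate 2% applies instead.
The additional-duty order on 69.04 targets Lorova, not Junovia; it does not apply.
Duty = £29,936.68 × 2% = £598.73.
Line 3 (08.47, Bralos, 666 m², £135,397.80):
Base rate for 08.47 is 19% + £3.13/m².
Duty = £135,397.80 × 19% + 666 × £3.13 = £27,810.16.
Total = £0.00 + £598.73 + £27,810.16 = £28,408.89.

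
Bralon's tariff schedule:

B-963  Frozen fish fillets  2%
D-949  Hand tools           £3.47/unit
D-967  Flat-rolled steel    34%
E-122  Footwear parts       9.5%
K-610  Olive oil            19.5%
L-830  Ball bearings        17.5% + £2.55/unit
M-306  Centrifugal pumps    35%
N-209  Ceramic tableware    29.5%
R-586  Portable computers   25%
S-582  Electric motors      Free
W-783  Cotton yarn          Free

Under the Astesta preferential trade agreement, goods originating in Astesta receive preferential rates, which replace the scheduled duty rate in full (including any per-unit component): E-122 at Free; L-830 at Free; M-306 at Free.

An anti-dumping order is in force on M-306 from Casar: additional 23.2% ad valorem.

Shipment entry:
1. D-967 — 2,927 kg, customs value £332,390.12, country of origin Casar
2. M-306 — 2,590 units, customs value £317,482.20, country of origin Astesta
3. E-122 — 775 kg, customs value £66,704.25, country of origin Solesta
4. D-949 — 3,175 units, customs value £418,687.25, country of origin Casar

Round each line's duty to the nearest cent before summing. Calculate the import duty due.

£130,366.79

Line 1 (D-967, Casar, 2,927 kg, £332,390.12):
Base rate for D-967 is 34%.
Duty = £332,390.12 × 34% = £113,012.64.
Line 2 (M-306, Astesta, 2,590 units, £317,482.20):
Base rate for M-306 is 35%.
Origin Astesta qualifies under the Bralon–Astesta agreement and M-306 is covered: preferential rate Free applies instead.
The additional-duty order on M-306 targets Casar, not Astesta; it does not apply.
Duty = £317,482.20 × 0% = £0.00.
Line 3 (E-122, Solesta, 775 kg, £66,704.25):
Base rate for E-122 is 9.5%.
E-122 has an FTA preferential rate, but origin Solesta is not Astesta; base rate stands.
Duty = £66,704.25 × 9.5% = £6,336.90.
Line 4 (D-949, Casar, 3,175 units, £418,687.25):
Base rate for D-949 is £3.47/unit.
Duty = 3,175 × £3.47 = £11,017.25.
Total = £113,012.64 + £0.00 + £6,336.90 + £11,017.25 = £130,366.79.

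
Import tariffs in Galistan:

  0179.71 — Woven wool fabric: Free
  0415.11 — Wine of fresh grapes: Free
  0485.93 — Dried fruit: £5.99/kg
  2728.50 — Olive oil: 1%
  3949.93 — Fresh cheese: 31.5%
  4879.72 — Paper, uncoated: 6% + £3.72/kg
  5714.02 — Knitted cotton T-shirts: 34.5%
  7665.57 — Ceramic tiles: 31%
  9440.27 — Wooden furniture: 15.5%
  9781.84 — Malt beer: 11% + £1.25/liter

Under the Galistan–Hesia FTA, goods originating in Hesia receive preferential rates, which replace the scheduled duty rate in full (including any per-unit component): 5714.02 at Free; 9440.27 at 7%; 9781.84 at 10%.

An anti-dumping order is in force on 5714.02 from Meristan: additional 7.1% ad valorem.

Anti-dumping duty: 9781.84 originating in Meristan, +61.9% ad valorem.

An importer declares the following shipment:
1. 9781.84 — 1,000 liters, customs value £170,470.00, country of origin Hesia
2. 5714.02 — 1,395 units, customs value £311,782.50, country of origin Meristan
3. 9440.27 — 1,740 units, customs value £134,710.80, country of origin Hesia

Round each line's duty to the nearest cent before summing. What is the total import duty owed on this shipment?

£156,178.28

Line 1 (9781.84, Hesia, 1,000 liters, £170,470.00):
Base rate for 9781.84 is 11% + £1.25/liter.
Origin Hesia qualifies under the Galistan–Hesia agreement and 9781.84 is covered: preferential rate 10% applies instead.
The additional-duty order on 9781.84 targets Meristan, not Hesia; it does not apply.
Duty = £170,470.00 × 10% = £17,047.00.
Line 2 (5714.02, Meristan, 1,395 units, £311,782.50):
Base rate for 5714.02 is 34.5%.
5714.02 has an FTA preferential rate, but origin Meristan is not Hesia; base rate stands.
Additional duty on 5714.02 from Meristan: +7.1%. Applied ad valorem rate: 34.5% + 7.1% = 41.6%.
Duty = £311,782.50 × 41.6% = £129,701.52.
Line 3 (9440.27, Hesia, 1,740 units, £134,710.80):
Base rate for 9440.27 is 15.5%.
Origin Hesia qualifies under the Galistan–Hesia agreement and 9440.27 is covered: preferential rate 7% applies instead.
Duty = £134,710.80 × 7% = £9,429.76.
Total = £17,047.00 + £129,701.52 + £9,429.76 = £156,178.28.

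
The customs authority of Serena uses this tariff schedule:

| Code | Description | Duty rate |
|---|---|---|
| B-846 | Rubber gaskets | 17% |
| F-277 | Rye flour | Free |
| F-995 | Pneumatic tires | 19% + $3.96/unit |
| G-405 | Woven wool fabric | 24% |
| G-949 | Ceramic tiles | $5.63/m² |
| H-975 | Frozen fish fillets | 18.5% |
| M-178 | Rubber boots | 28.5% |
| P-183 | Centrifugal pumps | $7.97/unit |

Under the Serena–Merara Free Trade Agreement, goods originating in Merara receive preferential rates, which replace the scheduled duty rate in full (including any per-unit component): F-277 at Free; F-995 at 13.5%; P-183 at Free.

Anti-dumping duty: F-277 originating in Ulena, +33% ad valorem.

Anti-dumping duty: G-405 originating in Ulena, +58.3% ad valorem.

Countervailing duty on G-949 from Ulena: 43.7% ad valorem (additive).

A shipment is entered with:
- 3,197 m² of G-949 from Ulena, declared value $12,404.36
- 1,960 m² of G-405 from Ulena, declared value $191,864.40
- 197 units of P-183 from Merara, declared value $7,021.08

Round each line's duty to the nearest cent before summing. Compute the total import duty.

$181,324.22

Line 1 (G-949, Ulena, 3,197 m², $12,404.36):
Base rate for G-949 is $5.63/m².
Additional duty on G-949 from Ulena: +43.7% ad valorem. Applied ad valorem rate = 43.7%.
Duty = $12,404.36 × 43.7% + 3,197 × $5.63 = $23,419.82.
Line 2 (G-405, Ulena, 1,960 m², $191,864.40):
Base rate for G-405 is 24%.
Additional duty on G-405 from Ulena: +58.3%. Applied ad valorem rate: 24% + 58.3% = 82.3%.
Duty = $191,864.40 × 82.3% = $157,904.40.
Line 3 (P-183, Merara, 197 units, $7,021.08):
Base rate for P-183 is $7.97/unit.
Origin Merara qualifies under the Serena–Merara agreement and P-183 is covered: preferential rate Free applies instead.
Duty = $7,021.08 × 0% = $0.00.
Total = $23,419.82 + $157,904.40 + $0.00 = $181,324.22.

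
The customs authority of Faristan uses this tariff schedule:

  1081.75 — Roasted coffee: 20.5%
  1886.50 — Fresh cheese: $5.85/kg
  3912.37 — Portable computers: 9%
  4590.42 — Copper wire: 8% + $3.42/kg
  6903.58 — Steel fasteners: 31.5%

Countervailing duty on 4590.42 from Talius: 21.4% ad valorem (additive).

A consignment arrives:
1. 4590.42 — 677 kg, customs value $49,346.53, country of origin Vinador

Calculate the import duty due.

$6,263.06

Line 1 (4590.42, Vinador, 677 kg, $49,346.53):
Base rate for 4590.42 is 8% + $3.42/kg.
The additional-duty order on 4590.42 targets Talius, not Vinador; it does not apply.
Duty = $49,346.53 × 8% + 677 × $3.42 = $6,263.06.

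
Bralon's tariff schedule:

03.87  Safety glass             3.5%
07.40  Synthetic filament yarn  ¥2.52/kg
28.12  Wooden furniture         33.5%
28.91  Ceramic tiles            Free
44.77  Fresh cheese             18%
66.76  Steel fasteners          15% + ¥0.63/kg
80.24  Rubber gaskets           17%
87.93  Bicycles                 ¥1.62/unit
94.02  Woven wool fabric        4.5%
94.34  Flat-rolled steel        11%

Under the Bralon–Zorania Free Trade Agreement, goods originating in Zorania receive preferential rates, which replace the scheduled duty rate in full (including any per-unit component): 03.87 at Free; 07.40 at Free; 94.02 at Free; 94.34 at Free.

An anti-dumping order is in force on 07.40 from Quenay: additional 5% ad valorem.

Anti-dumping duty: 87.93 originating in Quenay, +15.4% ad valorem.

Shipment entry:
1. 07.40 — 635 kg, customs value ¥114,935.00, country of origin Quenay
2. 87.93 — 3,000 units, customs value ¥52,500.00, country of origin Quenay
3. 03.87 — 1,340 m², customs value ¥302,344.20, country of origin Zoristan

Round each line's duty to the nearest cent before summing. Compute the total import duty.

¥30,874.00

Line 1 (07.40, Quenay, 635 kg, ¥114,935.00):
Base rate for 07.40 is ¥2.52/kg.
07.40 has an FTA preferential rate, but origin Quenay is not Zorania; base rate stands.
Additional duty on 07.40 from Quenay: +5% ad valorem. Applied ad valorem rate = 5%.
Duty = ¥114,935.00 × 5% + 635 × ¥2.52 = ¥7,346.95.
Line 2 (87.93, Quenay, 3,000 units, ¥52,500.00):
Base rate for 87.93 is ¥1.62/unit.
Additional duty on 87.93 from Quenay: +15.4% ad valorem. Applied ad valorem rate = 15.4%.
Duty = ¥52,500.00 × 15.4% + 3,000 × ¥1.62 = ¥12,945.00.
Line 3 (03.87, Zoristan, 1,340 m², ¥302,344.20):
Base rate for 03.87 is 3.5%.
03.87 has an FTA preferential rate, but origin Zoristan is not Zorania; base rate stands.
Duty = ¥302,344.20 × 3.5% = ¥10,582.05.
Total = ¥7,346.95 + ¥12,945.00 + ¥10,582.05 = ¥30,874.00.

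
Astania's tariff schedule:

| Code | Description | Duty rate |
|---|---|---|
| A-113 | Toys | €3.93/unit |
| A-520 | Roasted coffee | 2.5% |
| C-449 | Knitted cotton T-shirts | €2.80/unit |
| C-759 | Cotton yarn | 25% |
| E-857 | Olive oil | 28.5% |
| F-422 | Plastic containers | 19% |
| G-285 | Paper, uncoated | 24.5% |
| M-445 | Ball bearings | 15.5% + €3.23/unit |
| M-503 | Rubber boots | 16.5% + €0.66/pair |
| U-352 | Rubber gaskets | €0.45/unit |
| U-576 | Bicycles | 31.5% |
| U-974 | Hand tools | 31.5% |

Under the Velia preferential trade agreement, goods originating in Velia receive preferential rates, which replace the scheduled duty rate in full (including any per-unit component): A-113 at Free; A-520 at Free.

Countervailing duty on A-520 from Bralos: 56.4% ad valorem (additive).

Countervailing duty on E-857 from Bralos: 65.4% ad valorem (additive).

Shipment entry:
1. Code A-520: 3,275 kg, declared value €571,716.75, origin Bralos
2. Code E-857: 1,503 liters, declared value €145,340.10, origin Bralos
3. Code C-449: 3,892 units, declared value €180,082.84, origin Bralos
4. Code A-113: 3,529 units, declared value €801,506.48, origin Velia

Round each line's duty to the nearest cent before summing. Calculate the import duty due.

€484,113.12

Line 1 (A-520, Bralos, 3,275 kg, €571,716.75):
Base rate for A-520 is 2.5%.
A-520 has an FTA preferential rate, but origin Bralos is not Velia; base rate stands.
Additional duty on A-520 from Bralos: +56.4%. Applied ad valorem rate: 2.5% + 56.4% = 58.9%.
Duty = €571,716.75 × 58.9% = €336,741.17.
Line 2 (E-857, Bralos, 1,503 liters, €145,340.10):
Base rate for E-857 is 28.5%.
Additional duty on E-857 from Bralos: +65.4%. Applied ad valorem rate: 28.5% + 65.4% = 93.9%.
Duty = €145,340.10 × 93.9% = €136,474.35.
Line 3 (C-449, Bralos, 3,892 units, €180,082.84):
Base rate for C-449 is €2.80/unit.
Duty = 3,892 × €2.80 = €10,897.60.
Line 4 (A-113, Velia, 3,529 units, €801,506.48):
Base rate for A-113 is €3.93/unit.
Origin Velia qualifies under the Astania–Velia agreement and A-113 is covered: preferential rate Free applies instead.
Duty = €801,506.48 × 0% = €0.00.
Total = €336,741.17 + €136,474.35 + €10,897.60 + €0.00 = €484,113.12.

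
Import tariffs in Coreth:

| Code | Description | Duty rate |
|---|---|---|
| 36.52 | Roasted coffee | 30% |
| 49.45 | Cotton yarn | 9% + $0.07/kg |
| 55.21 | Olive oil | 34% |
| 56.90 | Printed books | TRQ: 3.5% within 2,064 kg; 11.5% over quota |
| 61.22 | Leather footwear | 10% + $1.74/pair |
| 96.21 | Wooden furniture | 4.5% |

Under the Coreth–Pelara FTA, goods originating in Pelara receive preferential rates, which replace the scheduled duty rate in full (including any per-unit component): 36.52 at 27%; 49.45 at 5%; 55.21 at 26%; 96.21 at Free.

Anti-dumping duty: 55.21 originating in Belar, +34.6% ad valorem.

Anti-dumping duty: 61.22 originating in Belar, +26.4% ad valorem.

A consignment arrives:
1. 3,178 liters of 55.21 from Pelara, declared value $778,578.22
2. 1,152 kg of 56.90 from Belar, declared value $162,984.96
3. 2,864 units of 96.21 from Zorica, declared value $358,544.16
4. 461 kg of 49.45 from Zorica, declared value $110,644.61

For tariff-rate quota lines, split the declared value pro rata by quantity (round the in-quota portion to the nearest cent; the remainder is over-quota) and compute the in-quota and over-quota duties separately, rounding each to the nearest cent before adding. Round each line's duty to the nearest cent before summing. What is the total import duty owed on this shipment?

Line 1 (55.21, Pelara, 3,178 liters, $778,578.22):
Base rate for 55.21 is 34%.
Origin Pelara qualifies under the Coreth–Pelara agreement and 55.21 is covered: preferential rate 26% applies instead.
The additional-duty order on 55.21 targets Belar, not Pelara; it does not apply.
Duty = $778,578.22 × 26% = $202,430.34.
Line 2 (56.90, Belar, 1,152 kg, $162,984.96):
Code 56.90 is under a tariff-rate quota (threshold 2,064 kg). Quantity 1,152 kg is within the quota, so the in-quota rate 3.5% applies to the full value.
Duty = $162,984.96 × 3.5% = $5,704.47.
Line 3 (96.21, Zorica, 2,864 units, $358,544.16):
Base rate for 96.21 is 4.5%.
96.21 has an FTA preferential rate, but origin Zorica is not Pelara; base rate stands.
Duty = $358,544.16 × 4.5% = $16,134.49.
Line 4 (49.45, Zorica, 461 kg, $110,644.61):
Base rate for 49.45 is 9% + $0.07/kg.
49.45 has an FTA preferential rate, but origin Zorica is not Pelara; base rate stands.
Duty = $110,644.61 × 9% + 461 × $0.07 = $9,990.28.
Total = $202,430.34 + $5,704.47 + $16,134.49 + $9,990.28 = $234,259.58.

$234,259.58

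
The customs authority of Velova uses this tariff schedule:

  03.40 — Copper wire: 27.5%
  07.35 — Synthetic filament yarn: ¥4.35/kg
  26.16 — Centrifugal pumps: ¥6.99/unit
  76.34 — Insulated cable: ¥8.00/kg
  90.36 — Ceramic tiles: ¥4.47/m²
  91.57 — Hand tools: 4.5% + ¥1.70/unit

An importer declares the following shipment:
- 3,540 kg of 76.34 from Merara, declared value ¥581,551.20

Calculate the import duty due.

¥28,320.00

Line 1 (76.34, Merara, 3,540 kg, ¥581,551.20):
Base rate for 76.34 is ¥8.00/kg.
Duty = 3,540 × ¥8.00 = ¥28,320.00.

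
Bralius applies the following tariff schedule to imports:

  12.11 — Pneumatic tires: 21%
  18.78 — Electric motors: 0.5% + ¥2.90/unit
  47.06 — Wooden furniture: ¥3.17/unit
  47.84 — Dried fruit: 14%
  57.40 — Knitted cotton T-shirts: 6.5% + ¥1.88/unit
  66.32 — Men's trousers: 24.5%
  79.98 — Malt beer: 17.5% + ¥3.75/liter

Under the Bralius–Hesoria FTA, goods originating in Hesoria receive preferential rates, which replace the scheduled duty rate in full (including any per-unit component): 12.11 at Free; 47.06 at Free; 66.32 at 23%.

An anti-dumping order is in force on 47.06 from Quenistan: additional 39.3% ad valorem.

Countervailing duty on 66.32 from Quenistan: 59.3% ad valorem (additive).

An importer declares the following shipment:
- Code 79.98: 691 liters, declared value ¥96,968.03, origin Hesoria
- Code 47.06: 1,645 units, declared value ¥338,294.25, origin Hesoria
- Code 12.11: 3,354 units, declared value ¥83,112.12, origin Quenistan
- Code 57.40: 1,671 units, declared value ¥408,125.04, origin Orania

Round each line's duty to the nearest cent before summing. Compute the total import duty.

Line 1 (79.98, Hesoria, 691 liters, ¥96,968.03):
Base rate for 79.98 is 17.5% + ¥3.75/liter.
Origin Hesoria is the FTA partner but 79.98 is not on the preference list; base rate stands.
Duty = ¥96,968.03 × 17.5% + 691 × ¥3.75 = ¥19,560.66.
Line 2 (47.06, Hesoria, 1,645 units, ¥338,294.25):
Base rate for 47.06 is ¥3.17/unit.
Origin Hesoria qualifies under the Bralius–Hesoria agreement and 47.06 is covered: preferential rate Free applies instead.
The additional-duty order on 47.06 targets Quenistan, not Hesoria; it does not apply.
Duty = ¥338,294.25 × 0% = ¥0.00.
Line 3 (12.11, Quenistan, 3,354 units, ¥83,112.12):
Base rate for 12.11 is 21%.
12.11 has an FTA preferential rate, but origin Quenistan is not Hesoria; base rate stands.
Duty = ¥83,112.12 × 21% = ¥17,453.55.
Line 4 (57.40, Orania, 1,671 units, ¥408,125.04):
Base rate for 57.40 is 6.5% + ¥1.88/unit.
Duty = ¥408,125.04 × 6.5% + 1,671 × ¥1.88 = ¥29,669.61.
Total = ¥19,560.66 + ¥0.00 + ¥17,453.55 + ¥29,669.61 = ¥66,683.82.

¥66,683.82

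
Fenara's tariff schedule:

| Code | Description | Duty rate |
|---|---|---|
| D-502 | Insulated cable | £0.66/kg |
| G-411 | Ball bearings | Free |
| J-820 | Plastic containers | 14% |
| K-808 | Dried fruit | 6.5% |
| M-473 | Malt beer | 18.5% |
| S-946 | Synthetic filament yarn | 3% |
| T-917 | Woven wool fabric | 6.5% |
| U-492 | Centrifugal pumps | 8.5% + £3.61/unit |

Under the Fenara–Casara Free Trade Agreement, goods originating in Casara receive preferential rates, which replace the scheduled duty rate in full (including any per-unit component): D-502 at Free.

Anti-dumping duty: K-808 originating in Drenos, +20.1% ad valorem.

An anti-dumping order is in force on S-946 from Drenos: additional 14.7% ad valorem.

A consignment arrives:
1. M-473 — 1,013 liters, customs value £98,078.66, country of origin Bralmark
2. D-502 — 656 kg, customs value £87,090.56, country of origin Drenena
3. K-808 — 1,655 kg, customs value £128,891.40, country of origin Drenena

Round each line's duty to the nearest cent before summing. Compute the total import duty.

£26,955.45

Line 1 (M-473, Bralmark, 1,013 liters, £98,078.66):
Base rate for M-473 is 18.5%.
Duty = £98,078.66 × 18.5% = £18,144.55.
Line 2 (D-502, Drenena, 656 kg, £87,090.56):
Base rate for D-502 is £0.66/kg.
D-502 has an FTA preferential rate, but origin Drenena is not Casara; base rate stands.
Duty = 656 × £0.66 = £432.96.
Line 3 (K-808, Drenena, 1,655 kg, £128,891.40):
Base rate for K-808 is 6.5%.
The additional-duty order on K-808 targets Drenos, not Drenena; it does not apply.
Duty = £128,891.40 × 6.5% = £8,377.94.
Total = £18,144.55 + £432.96 + £8,377.94 = £26,955.45.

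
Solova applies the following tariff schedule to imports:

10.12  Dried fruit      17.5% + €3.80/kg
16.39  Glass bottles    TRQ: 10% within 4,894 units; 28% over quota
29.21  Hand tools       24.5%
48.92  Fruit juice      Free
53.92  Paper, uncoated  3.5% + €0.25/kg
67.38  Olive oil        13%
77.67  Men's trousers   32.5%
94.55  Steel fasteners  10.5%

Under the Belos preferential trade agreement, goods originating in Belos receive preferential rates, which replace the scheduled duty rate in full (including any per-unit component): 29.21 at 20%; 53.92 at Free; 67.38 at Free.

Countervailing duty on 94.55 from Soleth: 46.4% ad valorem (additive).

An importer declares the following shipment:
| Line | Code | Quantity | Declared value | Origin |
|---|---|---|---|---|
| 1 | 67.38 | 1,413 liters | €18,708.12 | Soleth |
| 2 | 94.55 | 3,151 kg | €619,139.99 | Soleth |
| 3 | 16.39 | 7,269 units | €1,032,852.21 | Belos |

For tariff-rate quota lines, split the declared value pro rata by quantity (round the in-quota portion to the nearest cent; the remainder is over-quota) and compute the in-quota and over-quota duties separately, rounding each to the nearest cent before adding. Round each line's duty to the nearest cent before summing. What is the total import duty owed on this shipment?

Line 1 (67.38, Soleth, 1,413 liters, €18,708.12):
Base rate for 67.38 is 13%.
67.38 has an FTA preferential rate, but origin Soleth is not Belos; base rate stands.
Duty = €18,708.12 × 13% = €2,432.06.
Line 2 (94.55, Soleth, 3,151 kg, €619,139.99):
Base rate for 94.55 is 10.5%.
Additional duty on 94.55 from Soleth: +46.4%. Applied ad valorem rate: 10.5% + 46.4% = 56.9%.
Duty = €619,139.99 × 56.9% = €352,290.65.
Line 3 (16.39, Belos, 7,269 units, €1,032,852.21):
Code 16.39 is under a tariff-rate quota (threshold 4,894 units). In-quota: 4,894 units at 10%; over-quota: 2,375 units at 28%.
Pro-rata value split: in-quota = €1,032,852.21 × 4,894/7,269 = €695,388.46; over-quota = €1,032,852.21 − €695,388.46 = €337,463.75.
In-quota duty = €695,388.46 × 10% = €69,538.85. Over-quota duty = €337,463.75 × 28% = €94,489.85.
Line duty = €69,538.85 + €94,489.85 = €164,028.70.
Total = €2,432.06 + €352,290.65 + €164,028.70 = €518,751.41.

€518,751.41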